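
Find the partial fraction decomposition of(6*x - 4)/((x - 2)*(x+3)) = 22/(5*(x + 3)) + 8/(5*(x - 2))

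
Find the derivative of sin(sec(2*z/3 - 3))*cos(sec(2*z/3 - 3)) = 2*(tan(2*z/3) - tan(3))*cos(2/cos(2*z/3 - 3))/(3*(tan(3)*tan(2*z/3) + 1)*cos(2*z/3 - 3))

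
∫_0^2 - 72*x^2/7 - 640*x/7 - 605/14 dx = -2077/7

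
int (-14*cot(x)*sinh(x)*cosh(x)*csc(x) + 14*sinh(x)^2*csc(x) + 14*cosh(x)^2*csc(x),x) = 7*sinh(2*x)*csc(x) + C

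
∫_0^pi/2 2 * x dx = pi^2/4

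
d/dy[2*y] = 2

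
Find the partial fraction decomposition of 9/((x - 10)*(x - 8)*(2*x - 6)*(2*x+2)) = -1/(176*(x + 1)) + 9/(560*(x - 3)) - 1/(40*(x - 8)) + 9/(616*(x - 10))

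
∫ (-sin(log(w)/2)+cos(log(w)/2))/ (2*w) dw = sqrt(2)*sin(log(w)/2 + pi/4) + C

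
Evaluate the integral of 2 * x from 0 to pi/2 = pi^2/4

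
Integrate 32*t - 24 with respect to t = 16*t^2 - 24*t + C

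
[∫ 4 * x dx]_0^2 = 8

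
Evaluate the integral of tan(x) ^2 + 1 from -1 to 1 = 2*tan(1)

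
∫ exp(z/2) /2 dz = exp(z/2) + C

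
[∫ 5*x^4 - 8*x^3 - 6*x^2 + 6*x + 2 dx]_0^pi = (-pi^2 + 2 + pi)*(-pi^3 + pi + pi^2)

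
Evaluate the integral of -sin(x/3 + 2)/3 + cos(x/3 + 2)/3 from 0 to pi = sqrt(2)*cos(5*pi/12 + 2)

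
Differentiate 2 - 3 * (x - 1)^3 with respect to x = -9*x^2 + 18*x - 9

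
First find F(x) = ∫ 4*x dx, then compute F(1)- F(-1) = 0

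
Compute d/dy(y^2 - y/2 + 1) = 2*y - 1/2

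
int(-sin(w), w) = cos(w) + C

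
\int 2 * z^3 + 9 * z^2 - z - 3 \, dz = z^4/2 + 3*z^3 - z^2/2 - 3*z + C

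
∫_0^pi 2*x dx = pi^2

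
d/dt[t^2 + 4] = 2*t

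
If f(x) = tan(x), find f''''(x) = 24*tan(x)^5 + 40*tan(x)^3 + 16*tan(x)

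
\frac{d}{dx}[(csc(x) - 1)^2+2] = 2*(1 - 1/sin(x))*cos(x)/sin(x)^2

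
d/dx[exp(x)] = exp(x)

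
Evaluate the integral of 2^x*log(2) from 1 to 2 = 2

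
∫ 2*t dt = t^2 + C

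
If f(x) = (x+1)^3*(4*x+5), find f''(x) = 48*x^2 + 102*x + 54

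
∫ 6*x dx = 3*x^2 + C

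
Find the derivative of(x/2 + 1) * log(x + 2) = log(x + 2)/2 + 1/2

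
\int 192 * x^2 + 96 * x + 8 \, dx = 64*x^3 + 48*x^2 + 8*x + C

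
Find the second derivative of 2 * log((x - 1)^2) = -4/(x^2 - 2*x + 1)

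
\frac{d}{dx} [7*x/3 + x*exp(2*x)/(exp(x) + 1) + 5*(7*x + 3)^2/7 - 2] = (3*x*exp(3*x) + 216*x*exp(2*x) + 420*x*exp(x) + 210*x + 3*exp(3*x) + 100*exp(2*x) + 194*exp(x) + 97)/(3*exp(2*x) + 6*exp(x) + 3)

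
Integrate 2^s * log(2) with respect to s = 2^s + C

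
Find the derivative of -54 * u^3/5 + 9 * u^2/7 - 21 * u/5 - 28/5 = -162*u^2/5 + 18*u/7 - 21/5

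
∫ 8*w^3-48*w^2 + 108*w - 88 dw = 2*w^4 - 16*w^3 + 54*w^2 - 88*w + C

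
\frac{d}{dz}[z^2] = 2*z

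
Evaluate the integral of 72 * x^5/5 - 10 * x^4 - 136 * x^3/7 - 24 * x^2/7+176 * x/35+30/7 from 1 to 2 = 706/35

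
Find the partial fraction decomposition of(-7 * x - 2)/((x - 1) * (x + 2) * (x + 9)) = 61/(70*(x + 9)) - 4/(7*(x + 2)) - 3/(10*(x - 1))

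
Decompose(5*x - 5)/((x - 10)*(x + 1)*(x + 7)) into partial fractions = -20/(51*(x + 7)) + 5/(33*(x + 1)) + 45/(187*(x - 10))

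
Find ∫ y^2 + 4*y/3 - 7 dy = y^3/3 + 2*y^2/3 - 7*y + C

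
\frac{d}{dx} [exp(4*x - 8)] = 4*exp(4*x - 8)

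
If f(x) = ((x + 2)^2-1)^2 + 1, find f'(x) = 4*x^3 + 24*x^2 + 44*x + 24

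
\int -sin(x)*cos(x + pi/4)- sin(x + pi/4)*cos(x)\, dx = cos(x)*cos(x + pi/4) + C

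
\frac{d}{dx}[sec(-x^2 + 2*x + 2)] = -2*x*tan(-x^2 + 2*x + 2)*sec(-x^2 + 2*x + 2) + 2*tan(-x^2 + 2*x + 2)*sec(-x^2 + 2*x + 2)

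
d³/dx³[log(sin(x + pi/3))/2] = cos(x + pi/3)/sin(x + pi/3)^3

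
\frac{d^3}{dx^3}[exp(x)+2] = exp(x)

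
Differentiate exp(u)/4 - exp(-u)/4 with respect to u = (exp(2*u) + 1)*exp(-u)/4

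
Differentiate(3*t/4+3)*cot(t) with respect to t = -3*t/(4*sin(t)^2) + 3/(4*tan(t)) - 3/sin(t)^2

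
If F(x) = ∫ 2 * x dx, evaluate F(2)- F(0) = 4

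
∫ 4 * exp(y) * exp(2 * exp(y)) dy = 2*exp(2*exp(y)) + C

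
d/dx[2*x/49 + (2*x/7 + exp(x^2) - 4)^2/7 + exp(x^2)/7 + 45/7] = 8*x^2*exp(x^2)/49 + 4*x*exp(2*x^2)/7 - 2*x*exp(x^2) + 8*x/343 + 4*exp(x^2)/49 - 2/7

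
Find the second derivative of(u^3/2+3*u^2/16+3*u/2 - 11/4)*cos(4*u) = -8*u^3*cos(4*u) - 12*u^2*sin(4*u) - 3*u^2*cos(4*u) - 3*u*sin(4*u) - 21*u*cos(4*u) - 12*sin(4*u) + 355*cos(4*u)/8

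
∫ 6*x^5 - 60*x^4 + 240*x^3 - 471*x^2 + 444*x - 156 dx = x^6 - 12*x^5 + 60*x^4 - 157*x^3 + 222*x^2 - 156*x + C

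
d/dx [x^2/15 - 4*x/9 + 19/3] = 2*x/15 - 4/9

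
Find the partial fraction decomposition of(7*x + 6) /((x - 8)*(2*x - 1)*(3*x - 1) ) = 75/(23*(3*x - 1)) - 38/(15*(2*x - 1)) + 62/(345*(x - 8))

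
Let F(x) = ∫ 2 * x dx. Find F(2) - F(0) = 4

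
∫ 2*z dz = z^2 + C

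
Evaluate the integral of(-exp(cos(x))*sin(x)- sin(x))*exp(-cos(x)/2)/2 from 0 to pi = -2*exp(1/2) + 2*exp(-1/2)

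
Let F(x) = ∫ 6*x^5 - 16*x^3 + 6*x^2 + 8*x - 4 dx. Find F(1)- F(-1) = -4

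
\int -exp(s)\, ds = -exp(s) + C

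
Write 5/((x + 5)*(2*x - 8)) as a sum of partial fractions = -5/(18*(x + 5)) + 5/(18*(x - 4))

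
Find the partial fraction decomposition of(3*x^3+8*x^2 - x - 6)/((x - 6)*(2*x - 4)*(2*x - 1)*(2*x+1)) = 31/(520*(2*x + 1)) - 1/(8*(2*x - 1)) - 2/(5*(x - 2)) + 21/(26*(x - 6))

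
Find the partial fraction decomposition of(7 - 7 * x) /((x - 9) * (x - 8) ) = 49/(x - 8) - 56/(x - 9)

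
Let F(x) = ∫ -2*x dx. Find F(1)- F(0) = -1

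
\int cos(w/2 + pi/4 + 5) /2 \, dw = sin(w/2 + pi/4 + 5) + C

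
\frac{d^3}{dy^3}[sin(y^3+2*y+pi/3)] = -27*y^6*cos(y^3 + 2*y + pi/3) - 54*y^4*cos(y^3 + 2*y + pi/3) - 54*y^3*sin(y^3 + 2*y + pi/3) - 36*y^2*cos(y^3 + 2*y + pi/3) - 36*y*sin(y^3 + 2*y + pi/3) - 2*cos(y^3 + 2*y + pi/3)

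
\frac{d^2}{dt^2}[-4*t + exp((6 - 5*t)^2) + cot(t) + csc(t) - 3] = 2500*t^2*exp(25*t^2 - 60*t + 36) - 6000*t*exp(25*t^2 - 60*t + 36) + 3650*exp(25*t^2 - 60*t + 36) + 2*cot(t)^3 + 2*cot(t)^2*csc(t) + 2*cot(t) + csc(t)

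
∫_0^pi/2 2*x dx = pi^2/4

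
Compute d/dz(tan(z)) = cos(z)^(-2)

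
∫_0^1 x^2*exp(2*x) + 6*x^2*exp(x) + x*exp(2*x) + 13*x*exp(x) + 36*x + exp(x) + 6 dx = -48 - 5*E + (E + 12)^2/2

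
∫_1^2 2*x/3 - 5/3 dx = -2/3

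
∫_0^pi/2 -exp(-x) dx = -1 + exp(-pi/2)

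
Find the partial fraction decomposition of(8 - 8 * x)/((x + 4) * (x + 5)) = -48/(x + 5) + 40/(x + 4)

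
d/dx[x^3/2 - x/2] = 3*x^2/2 - 1/2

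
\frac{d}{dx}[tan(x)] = cos(x)^(-2)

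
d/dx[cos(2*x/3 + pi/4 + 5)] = -2*sin(2*x/3 + pi/4 + 5)/3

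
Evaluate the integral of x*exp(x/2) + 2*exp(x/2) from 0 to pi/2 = pi*exp(pi/4)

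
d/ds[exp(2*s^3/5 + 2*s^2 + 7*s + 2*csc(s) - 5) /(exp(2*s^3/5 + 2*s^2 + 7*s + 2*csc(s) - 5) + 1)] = (6*s^2 + 20*s + 35 - 10*cos(s)/sin(s)^2)*exp(5)*exp(7*s)*exp(2*s^2)*exp(2*s^3/5)*exp(2/sin(s))/(5*(exp(7*s)*exp(2*s^2)*exp(2*s^3/5)*exp(2/sin(s)) + exp(5))^2)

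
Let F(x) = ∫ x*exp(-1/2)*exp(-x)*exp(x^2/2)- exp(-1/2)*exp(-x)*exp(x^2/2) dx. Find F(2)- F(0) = 0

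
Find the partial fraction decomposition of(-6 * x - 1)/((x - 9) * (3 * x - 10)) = 63/(17*(3*x - 10)) - 55/(17*(x - 9))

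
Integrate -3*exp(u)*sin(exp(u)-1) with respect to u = 3*cos(exp(u) - 1) + C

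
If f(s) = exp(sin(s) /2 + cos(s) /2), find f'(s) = sqrt(2)*exp(sin(s)/2)*exp(cos(s)/2)*cos(s + pi/4)/2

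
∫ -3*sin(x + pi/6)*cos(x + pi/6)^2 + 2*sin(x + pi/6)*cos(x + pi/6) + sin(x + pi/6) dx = (cos(x + pi/6)^2 - cos(x + pi/6) - 1)*cos(x + pi/6) + C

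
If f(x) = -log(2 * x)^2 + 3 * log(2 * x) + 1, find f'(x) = (-2*log(x) - 2*log(2) + 3)/x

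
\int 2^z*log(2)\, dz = 2^z + C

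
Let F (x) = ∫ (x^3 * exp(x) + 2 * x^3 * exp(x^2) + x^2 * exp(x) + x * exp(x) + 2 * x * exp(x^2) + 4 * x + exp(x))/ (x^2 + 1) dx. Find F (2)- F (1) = -2*E - 2*log(2) + 2*log(5) + 2*exp(2) + exp(4)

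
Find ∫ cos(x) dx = sin(x) + C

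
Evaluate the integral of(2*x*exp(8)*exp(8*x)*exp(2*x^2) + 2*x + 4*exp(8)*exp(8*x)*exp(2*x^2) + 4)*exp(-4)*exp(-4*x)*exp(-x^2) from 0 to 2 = -exp(4) - exp(-16) + exp(-4) + exp(16)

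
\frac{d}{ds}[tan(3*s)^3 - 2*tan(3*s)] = 9*tan(3*s)^4 + 3*tan(3*s)^2 - 6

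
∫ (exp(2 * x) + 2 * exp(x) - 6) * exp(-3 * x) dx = (-exp(3*x) - exp(2*x) - exp(x) + 2)*exp(-3*x) + C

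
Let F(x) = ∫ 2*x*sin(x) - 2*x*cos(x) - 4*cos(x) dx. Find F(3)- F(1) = -8*sin(3) + 4*cos(1) + 4*sin(1) - 8*cos(3)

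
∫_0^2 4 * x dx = 8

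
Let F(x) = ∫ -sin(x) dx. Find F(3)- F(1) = cos(3) - cos(1)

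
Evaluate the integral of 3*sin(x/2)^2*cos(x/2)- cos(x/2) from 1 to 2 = -sin(1)/2 - sin(3)/2 + sin(1/2)/2 + sin(3/2)/2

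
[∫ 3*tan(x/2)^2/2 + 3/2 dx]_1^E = -3*tan(1/2) + 3*tan(E/2)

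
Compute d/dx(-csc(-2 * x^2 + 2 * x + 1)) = 4*(1 - 2*x)*cos(-2*x^2 + 2*x + 1)/(1 - cos(2*(-2*x^2 + 2*x + 1)))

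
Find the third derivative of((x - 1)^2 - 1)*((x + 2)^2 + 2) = 24*x + 12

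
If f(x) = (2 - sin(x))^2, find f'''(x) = -4*sin(2*x) + 4*cos(x)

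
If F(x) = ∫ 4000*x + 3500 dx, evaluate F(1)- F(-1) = 7000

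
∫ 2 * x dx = x^2 + C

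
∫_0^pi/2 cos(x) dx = 1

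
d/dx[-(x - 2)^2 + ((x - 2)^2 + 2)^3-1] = 6*x^5 - 60*x^4 + 264*x^3 - 624*x^2 + 790*x - 428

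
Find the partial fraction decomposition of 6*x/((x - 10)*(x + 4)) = 12/(7*(x + 4)) + 30/(7*(x - 10))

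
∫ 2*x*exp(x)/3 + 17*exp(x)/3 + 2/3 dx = (2*x + 15)*(exp(x) + 1)/3 + C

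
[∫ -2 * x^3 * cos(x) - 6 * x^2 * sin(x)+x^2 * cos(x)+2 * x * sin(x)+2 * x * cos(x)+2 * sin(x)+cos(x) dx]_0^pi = 0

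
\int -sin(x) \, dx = cos(x) + C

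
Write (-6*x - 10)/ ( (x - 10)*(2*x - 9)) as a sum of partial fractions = 74/(11*(2*x - 9)) - 70/(11*(x - 10))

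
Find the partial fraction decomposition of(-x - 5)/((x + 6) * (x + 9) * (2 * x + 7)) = -6/(55*(2*x + 7)) + 4/(33*(x + 9)) - 1/(15*(x + 6))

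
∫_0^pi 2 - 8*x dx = -4*pi^2 + 2*pi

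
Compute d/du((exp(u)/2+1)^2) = exp(2*u)/2 + exp(u)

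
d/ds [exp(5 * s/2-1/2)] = 5*exp(5*s/2 - 1/2)/2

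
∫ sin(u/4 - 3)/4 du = -cos(u/4 - 3) + C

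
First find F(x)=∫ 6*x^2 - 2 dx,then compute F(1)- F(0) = 0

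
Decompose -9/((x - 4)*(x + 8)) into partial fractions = 3/(4*(x + 8)) - 3/(4*(x - 4))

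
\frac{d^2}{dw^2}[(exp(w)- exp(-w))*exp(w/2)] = (9*exp(5*w/2) - exp(w/2))*exp(-w)/4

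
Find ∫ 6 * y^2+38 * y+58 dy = 2*y^3 + 19*y^2 + 58*y + C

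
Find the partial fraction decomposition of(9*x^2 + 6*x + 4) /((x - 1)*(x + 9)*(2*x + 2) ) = 679/(160*(x + 9)) - 7/(32*(x + 1)) + 19/(40*(x - 1))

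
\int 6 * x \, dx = 3*x^2 + C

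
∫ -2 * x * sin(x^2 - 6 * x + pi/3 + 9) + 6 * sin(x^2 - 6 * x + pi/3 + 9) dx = cos((x - 3)^2 + pi/3) + C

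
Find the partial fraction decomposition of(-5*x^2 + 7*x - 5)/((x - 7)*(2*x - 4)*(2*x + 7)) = -11/(14*(2*x + 7)) + 1/(10*(x - 2)) - 67/(70*(x - 7))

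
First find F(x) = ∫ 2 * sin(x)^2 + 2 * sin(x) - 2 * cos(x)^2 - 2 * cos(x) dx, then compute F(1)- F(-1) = -4*sin(1) - 2*sin(2)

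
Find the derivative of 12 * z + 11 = 12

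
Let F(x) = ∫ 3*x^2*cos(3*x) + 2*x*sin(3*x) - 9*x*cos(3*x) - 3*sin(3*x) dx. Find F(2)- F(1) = 2*sin(3) - 2*sin(6)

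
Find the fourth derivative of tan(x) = 24*tan(x)^5 + 40*tan(x)^3 + 16*tan(x)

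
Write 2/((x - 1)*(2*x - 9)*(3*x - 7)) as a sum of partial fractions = -9/(26*(3*x - 7)) + 8/(91*(2*x - 9)) + 1/(14*(x - 1))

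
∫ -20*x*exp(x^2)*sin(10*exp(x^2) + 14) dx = cos(10*exp(x^2) + 14) + C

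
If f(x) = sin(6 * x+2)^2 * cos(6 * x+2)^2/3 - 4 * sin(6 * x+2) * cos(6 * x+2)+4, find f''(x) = 24*sin(6*x + 2)^4 - 36*sin(12*x + 4)^2 + 288*sin(12*x + 4) + 24*cos(6*x + 2)^4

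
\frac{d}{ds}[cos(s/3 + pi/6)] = -sin(s/3 + pi/6)/3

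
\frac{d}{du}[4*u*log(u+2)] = (4*u*log(u + 2) + 4*u + 8*log(u + 2))/(u + 2)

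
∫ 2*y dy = y^2 + C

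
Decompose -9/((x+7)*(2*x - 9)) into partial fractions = -18/(23*(2*x - 9)) + 9/(23*(x + 7))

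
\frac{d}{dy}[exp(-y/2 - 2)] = -exp(-y/2 - 2)/2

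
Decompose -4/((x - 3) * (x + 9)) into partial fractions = 1/(3*(x + 9)) - 1/(3*(x - 3))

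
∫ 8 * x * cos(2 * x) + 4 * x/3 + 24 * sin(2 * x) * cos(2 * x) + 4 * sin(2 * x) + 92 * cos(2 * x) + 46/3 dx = -2*x/3 + 2*(x + 3*sin(2*x) + 12)^2/3 - 2*sin(2*x) + C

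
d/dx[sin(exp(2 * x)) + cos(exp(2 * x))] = 2*sqrt(2)*exp(2*x)*cos(exp(2*x) + pi/4)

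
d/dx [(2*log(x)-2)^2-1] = (8*log(x) - 8)/x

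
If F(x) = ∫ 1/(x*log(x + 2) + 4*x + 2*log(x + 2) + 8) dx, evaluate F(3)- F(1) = -log(log(3) + 4) + log(log(5) + 4)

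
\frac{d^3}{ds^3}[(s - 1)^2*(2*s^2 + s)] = 48*s - 18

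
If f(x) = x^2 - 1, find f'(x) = 2*x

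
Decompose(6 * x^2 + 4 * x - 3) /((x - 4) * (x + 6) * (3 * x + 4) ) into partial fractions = -3/(32*(3*x + 4)) + 27/(20*(x + 6)) + 109/(160*(x - 4))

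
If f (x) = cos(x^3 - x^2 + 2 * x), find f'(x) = (-3*x^2 + 2*x - 2)*sin(x*(x^2 - x + 2))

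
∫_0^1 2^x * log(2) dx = 1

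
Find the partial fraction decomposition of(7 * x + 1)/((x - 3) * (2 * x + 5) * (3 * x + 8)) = -159/(17*(3*x + 8)) + 6/(2*x + 5) + 2/(17*(x - 3))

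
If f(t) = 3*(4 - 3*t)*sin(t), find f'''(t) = 9*t*cos(t) + 27*sin(t) - 12*cos(t)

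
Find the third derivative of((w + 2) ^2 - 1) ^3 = 120*w^3 + 720*w^2 + 1368*w + 816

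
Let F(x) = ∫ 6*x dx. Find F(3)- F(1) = 24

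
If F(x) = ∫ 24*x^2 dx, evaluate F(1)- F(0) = 8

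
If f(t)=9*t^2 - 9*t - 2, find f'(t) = 18*t - 9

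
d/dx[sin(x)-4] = cos(x)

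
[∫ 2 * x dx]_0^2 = 4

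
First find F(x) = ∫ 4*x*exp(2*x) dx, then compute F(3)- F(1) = -exp(2) + 5*exp(6)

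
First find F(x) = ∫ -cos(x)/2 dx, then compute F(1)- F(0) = -sin(1)/2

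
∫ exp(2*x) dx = exp(2*x)/2 + C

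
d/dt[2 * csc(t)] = -2*cot(t)*csc(t)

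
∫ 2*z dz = z^2 + C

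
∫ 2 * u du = u^2 + C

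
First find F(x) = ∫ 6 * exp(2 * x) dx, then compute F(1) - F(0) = -3 + 3*exp(2)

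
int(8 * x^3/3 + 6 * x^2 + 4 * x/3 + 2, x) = 2*x^4/3 + 2*x^3 + 2*x^2/3 + 2*x + C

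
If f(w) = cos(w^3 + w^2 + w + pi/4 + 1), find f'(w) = -3*w^2*sin(w^3 + w^2 + w + pi/4 + 1) - 2*w*sin(w^3 + w^2 + w + pi/4 + 1) - sin(w^3 + w^2 + w + pi/4 + 1)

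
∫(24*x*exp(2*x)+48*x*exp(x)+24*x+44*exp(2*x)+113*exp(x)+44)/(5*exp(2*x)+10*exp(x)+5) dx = ((exp(x) + 1)*(20*x + 12*(x + 1)^2 + 35) + 25*exp(x))/(5*(exp(x) + 1)) + C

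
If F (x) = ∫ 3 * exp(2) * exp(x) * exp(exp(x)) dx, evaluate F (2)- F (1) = -3*exp(2 + E) + 3*exp(2 + exp(2))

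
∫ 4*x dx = 2*x^2 + C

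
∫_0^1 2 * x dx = 1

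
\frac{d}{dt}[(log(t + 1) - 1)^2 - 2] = (2*log(t + 1) - 2)/(t + 1)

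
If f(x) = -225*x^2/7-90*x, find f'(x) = -450*x/7 - 90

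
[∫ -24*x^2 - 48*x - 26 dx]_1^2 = -154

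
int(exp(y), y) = exp(y) + C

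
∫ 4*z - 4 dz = 2*z^2 - 4*z + C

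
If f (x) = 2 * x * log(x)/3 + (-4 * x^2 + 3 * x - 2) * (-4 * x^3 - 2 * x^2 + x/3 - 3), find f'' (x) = (960*x^4 - 144*x^3 + 12*x^2 + 102*x + 2)/(3*x)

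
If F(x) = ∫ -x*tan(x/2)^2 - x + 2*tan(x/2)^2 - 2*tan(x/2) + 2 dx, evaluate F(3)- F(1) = -2*tan(3/2) - 2*tan(1/2)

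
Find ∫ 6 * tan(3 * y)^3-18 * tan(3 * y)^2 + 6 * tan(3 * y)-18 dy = (tan(3*y) - 3)^2 + C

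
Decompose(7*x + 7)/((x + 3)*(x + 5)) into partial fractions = 14/(x + 5) - 7/(x + 3)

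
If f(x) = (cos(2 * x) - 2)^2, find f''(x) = -64*sin(x)^4 + 32*sin(x)^2 + 8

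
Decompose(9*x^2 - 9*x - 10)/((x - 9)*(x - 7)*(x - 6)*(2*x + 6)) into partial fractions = -49/(1080*(x + 3)) + 130/(27*(x - 6)) - 46/(5*(x - 7)) + 319/(72*(x - 9))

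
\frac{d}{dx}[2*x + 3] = 2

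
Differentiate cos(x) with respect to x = -sin(x)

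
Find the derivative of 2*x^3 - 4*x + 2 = 6*x^2 - 4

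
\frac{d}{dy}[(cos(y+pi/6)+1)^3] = -3*sin(y + pi/6)*cos(y + pi/6)^2 - 3*sin(y + pi/6) - 3*sin(2*y + pi/3)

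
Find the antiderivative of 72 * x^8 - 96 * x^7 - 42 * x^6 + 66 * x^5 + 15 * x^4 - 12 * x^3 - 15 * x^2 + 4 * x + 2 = 8*x^9 - 12*x^8 - 6*x^7 + 11*x^6 + 3*x^5 - 3*x^4 - 5*x^3 + 2*x^2 + 2*x + C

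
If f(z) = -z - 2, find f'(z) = -1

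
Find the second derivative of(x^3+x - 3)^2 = 30*x^4 + 24*x^2 - 36*x + 2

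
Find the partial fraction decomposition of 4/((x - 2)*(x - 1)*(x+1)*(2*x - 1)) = 32/(9*(2*x - 1)) - 2/(9*(x + 1)) - 2/(x - 1) + 4/(9*(x - 2))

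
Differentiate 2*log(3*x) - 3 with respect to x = 2/x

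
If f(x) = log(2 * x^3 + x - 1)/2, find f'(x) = (6*x^2 + 1)/(4*x^3 + 2*x - 2)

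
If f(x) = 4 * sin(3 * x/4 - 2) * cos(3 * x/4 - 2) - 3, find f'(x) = 3*cos(3*x/2 - 4)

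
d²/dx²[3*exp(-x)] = 3*exp(-x)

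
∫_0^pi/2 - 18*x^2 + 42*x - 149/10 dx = -149*pi/20 - 3*pi^3/4 + 21*pi^2/4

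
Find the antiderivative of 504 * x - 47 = 252*x^2 - 47*x + C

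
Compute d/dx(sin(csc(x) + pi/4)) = -cos(csc(x) + pi/4)*cot(x)*csc(x)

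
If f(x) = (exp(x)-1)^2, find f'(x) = 2*exp(2*x) - 2*exp(x)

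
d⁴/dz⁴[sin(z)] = sin(z)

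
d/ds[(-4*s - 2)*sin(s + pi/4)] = -4*s*cos(s + pi/4) - sqrt(2)*sin(s) - 3*sqrt(2)*cos(s)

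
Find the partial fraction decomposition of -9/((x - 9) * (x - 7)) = 9/(2*(x - 7)) - 9/(2*(x - 9))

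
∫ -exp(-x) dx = exp(-x) + C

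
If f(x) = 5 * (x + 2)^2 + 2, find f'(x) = 10*x + 20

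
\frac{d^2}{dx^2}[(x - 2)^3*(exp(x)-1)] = x^3*exp(x) - 6*x*exp(x) - 6*x + 4*exp(x) + 12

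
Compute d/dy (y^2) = 2*y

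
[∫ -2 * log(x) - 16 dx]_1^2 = -14 - 4*log(2)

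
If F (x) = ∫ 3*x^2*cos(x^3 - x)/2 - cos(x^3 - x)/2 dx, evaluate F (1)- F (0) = 0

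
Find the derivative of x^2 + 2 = 2*x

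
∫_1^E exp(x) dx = -E + exp(E)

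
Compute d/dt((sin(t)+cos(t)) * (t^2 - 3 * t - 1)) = sqrt(2)*t^2*cos(t + pi/4) + 5*t*sin(t) - t*cos(t) - 2*sin(t) - 4*cos(t)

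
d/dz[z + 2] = 1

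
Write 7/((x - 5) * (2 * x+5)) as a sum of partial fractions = -14/(15*(2*x + 5)) + 7/(15*(x - 5))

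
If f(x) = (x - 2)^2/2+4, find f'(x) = x - 2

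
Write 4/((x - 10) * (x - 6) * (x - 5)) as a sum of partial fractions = 4/(5*(x - 5)) - 1/(x - 6) + 1/(5*(x - 10))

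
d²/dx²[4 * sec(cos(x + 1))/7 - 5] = 8*sin(x + 1)^2*tan(cos(x + 1))^2*sec(cos(x + 1))/7 + 4*sin(x + 1)^2*sec(cos(x + 1))/7 - 4*cos(x + 1)*tan(cos(x + 1))*sec(cos(x + 1))/7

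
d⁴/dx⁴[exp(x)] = exp(x)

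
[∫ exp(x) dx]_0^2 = -1 + exp(2)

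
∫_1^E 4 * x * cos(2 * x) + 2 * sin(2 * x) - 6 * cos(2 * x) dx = (-3 + 2*E)*sin(2*E) + sin(2)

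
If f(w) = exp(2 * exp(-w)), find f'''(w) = (-12*exp(w + 2*exp(-w)) - 2*exp(2*w + 2*exp(-w)) - 8*exp(2*exp(-w)))*exp(-3*w)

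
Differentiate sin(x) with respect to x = cos(x)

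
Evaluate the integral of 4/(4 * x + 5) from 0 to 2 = -log(5) + log(13)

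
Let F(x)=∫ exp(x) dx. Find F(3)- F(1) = -E + exp(3)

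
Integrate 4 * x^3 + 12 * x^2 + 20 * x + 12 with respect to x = x^4 + 4*x^3 + 10*x^2 + 12*x + C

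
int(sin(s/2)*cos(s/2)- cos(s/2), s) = (sin(s/2) - 2)*sin(s/2) + C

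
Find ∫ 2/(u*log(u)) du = 2*log(log(u)/2) + C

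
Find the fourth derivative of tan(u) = 24*tan(u)^5 + 40*tan(u)^3 + 16*tan(u)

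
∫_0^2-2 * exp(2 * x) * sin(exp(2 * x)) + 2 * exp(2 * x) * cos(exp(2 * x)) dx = sin(exp(4)) - sin(1) - cos(1) + cos(exp(4))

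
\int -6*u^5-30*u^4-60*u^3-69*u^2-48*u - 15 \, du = -u^6 - 6*u^5 - 15*u^4 - 23*u^3 - 24*u^2 - 15*u + C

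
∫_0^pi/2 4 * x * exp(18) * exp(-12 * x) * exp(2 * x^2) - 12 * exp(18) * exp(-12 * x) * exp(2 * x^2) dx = -exp(18) + exp(2*(-3 + pi/2)^2)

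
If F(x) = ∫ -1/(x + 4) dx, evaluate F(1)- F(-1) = -log(5) + log(3)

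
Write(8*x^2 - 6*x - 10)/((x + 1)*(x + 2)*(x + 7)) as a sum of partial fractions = 212/(15*(x + 7)) - 34/(5*(x + 2)) + 2/(3*(x + 1))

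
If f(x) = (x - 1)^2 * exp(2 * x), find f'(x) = 2*x^2*exp(2*x) - 2*x*exp(2*x)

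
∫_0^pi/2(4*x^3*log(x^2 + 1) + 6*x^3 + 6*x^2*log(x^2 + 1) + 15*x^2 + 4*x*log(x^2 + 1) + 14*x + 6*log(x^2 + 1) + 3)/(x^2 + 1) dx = -3 + (3 + 6*log(1 + pi^2/4))*(pi^2/12 + 1 + pi/2)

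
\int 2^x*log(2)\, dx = 2^x + C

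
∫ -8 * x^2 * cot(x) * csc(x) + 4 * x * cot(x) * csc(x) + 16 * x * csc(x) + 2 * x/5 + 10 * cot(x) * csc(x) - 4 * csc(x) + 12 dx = x^2/5 + 12*x + (8*x^2 - 4*x - 10)*csc(x) + C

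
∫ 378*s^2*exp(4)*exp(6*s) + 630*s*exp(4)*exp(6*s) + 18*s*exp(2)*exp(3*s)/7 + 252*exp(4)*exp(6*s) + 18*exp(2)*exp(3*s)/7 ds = (3*s + 2)*((147*s + 98)*exp(6*s + 4) + 2*exp(3*s + 2))/7 + C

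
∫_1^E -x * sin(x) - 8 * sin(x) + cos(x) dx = (E + 8)*cos(E) - 9*cos(1)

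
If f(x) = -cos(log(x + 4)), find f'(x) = sin(log(x + 4))/(x + 4)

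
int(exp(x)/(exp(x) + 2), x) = log(exp(x) + 2) + C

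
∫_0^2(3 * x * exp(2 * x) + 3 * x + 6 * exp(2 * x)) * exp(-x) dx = -9*exp(-2) + 9*exp(2)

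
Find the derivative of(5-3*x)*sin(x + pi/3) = -3*x*cos(x + pi/3) - 3*sin(x + pi/3) + 5*cos(x + pi/3)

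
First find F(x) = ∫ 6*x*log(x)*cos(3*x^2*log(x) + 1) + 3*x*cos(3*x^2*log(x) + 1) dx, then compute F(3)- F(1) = -sin(1) + sin(1 + 27*log(3))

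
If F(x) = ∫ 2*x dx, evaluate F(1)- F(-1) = 0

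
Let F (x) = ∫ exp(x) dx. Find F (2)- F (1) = -E + exp(2)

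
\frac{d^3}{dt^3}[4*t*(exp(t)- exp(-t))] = (4*t*exp(2*t) + 4*t + 12*exp(2*t) - 12)*exp(-t)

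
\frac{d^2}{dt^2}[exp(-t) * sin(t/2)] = (3*sin(t/2) - 4*cos(t/2))*exp(-t)/4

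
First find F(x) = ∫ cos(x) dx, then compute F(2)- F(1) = -sin(1) + sin(2)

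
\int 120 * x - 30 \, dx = 60*x^2 - 30*x + C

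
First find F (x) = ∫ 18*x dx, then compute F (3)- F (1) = 72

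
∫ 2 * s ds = s^2 + C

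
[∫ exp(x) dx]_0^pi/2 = -1 + exp(pi/2)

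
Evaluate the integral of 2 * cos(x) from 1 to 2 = -2*sin(1) + 2*sin(2)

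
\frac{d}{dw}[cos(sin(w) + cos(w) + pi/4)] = -sqrt(2)*sin(sqrt(2)*sin(w + pi/4) + pi/4)*cos(w + pi/4)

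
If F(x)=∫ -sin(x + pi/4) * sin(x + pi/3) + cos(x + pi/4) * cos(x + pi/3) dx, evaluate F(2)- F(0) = -sqrt(6)/4 + sin(pi/3 + 2)*cos(pi/4 + 2)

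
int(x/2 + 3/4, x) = x^2/4 + 3*x/4 + C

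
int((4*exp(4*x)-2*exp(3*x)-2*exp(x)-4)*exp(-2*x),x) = 8*sinh(x)^2 - 4*sinh(x) + C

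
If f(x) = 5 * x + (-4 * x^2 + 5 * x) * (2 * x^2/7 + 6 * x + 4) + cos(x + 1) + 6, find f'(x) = -32*x^3/7 - 474*x^2/7 + 28*x - sin(x + 1) + 25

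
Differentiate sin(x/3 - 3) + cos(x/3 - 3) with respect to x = sqrt(2)*cos(x/3 - 3 + pi/4)/3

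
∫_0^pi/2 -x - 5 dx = -pi*(pi/4 + 5)/2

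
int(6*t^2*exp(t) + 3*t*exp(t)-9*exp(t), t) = 3*t*(2*t - 3)*exp(t) + C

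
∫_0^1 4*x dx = 2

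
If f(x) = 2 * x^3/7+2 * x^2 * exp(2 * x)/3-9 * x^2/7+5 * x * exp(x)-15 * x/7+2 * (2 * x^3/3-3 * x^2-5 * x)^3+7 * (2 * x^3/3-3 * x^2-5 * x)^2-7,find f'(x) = 16*x^8/3 - 64*x^7 + 476*x^6/3 + 1244*x^5/3 - 990*x^4 - 5204*x^3/3 + 4*x^2*exp(2*x)/3 - 834*x^2/7 + 4*x*exp(2*x)/3 + 5*x*exp(x) + 2432*x/7 + 5*exp(x) - 15/7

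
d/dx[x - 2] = 1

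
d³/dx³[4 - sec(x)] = (1 - 6/cos(x)^2)*sin(x)/cos(x)^2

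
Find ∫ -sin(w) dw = cos(w) + C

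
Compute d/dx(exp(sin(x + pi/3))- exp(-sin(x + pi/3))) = (exp(sqrt(3)*cos(x))*exp(sin(x)) + 1)*exp(-sin(x + pi/3))*cos(x + pi/3)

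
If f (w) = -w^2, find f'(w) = -2*w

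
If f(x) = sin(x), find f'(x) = cos(x)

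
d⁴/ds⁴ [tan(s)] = 24*tan(s)^5 + 40*tan(s)^3 + 16*tan(s)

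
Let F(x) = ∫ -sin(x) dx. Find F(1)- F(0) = -1 + cos(1)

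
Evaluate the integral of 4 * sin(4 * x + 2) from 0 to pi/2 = 0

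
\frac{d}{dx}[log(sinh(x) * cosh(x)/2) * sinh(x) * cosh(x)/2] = (log(sinh(2*x)/2) - log(2) + 1)*cosh(2*x)/2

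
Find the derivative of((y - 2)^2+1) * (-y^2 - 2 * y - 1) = -4*y^3 + 6*y^2 + 4*y - 6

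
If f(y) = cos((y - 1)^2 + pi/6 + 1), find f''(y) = -4*y^2*cos(y^2 - 2*y + pi/6 + 2) + 8*y*cos(y^2 - 2*y + pi/6 + 2) - 2*sin(y^2 - 2*y + pi/6 + 2) - 4*cos(y^2 - 2*y + pi/6 + 2)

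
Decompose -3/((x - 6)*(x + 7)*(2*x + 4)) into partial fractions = -3/(130*(x + 7)) + 3/(80*(x + 2)) - 3/(208*(x - 6))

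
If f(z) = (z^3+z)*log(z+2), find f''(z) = (6*z^3*log(z + 2) + 5*z^3 + 24*z^2*log(z + 2) + 12*z^2 + 24*z*log(z + 2) + z + 4)/(z^2 + 4*z + 4)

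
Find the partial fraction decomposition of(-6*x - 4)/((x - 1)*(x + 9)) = -5/(x + 9) - 1/(x - 1)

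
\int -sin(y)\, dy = cos(y) + C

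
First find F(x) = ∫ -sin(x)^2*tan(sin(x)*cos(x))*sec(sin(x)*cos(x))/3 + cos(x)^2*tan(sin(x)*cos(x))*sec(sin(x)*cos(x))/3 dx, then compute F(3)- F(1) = -sec(sin(2)/2)/3 + sec(sin(6)/2)/3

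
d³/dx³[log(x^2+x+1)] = (4*x^3 + 6*x^2 - 6*x - 4)/(x^6 + 3*x^5 + 6*x^4 + 7*x^3 + 6*x^2 + 3*x + 1)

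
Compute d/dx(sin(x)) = cos(x)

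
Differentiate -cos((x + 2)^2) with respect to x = 2*(x + 2)*sin(x^2 + 4*x + 4)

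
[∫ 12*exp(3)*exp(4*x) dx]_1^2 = -3*exp(7) + 3*exp(11)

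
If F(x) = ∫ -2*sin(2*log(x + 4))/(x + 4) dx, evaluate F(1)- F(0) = cos(2*log(5)) - cos(4*log(2))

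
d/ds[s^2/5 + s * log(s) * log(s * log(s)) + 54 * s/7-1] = 2*s/5 + log(s)*log(s*log(s)) + log(s) + log(s*log(s)) + 61/7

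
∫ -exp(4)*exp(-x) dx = exp(4 - x) + C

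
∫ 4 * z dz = 2*z^2 + C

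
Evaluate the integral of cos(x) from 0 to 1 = sin(1)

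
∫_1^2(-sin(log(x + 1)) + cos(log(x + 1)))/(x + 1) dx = sqrt(2)*(-sin(log(2) + pi/4) + sin(pi/4 + log(3)))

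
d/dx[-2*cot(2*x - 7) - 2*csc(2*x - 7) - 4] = 4*cot(2*x - 7)^2 + 4*cot(2*x - 7)*csc(2*x - 7) + 4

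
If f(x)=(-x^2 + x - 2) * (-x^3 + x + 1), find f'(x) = 5*x^4 - 4*x^3 + 3*x^2 - 1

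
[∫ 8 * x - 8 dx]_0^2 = 0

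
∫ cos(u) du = sin(u) + C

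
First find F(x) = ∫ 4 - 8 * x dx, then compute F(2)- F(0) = -8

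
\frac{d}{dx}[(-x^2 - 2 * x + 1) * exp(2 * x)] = -2*x^2*exp(2*x) - 6*x*exp(2*x)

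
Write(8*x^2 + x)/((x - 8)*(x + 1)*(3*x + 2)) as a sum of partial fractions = -1/(3*x + 2) + 7/(9*(x + 1)) + 20/(9*(x - 8))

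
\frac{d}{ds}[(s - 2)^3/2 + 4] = 3*s^2/2 - 6*s + 6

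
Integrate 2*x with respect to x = x^2 + C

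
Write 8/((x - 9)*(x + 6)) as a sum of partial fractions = -8/(15*(x + 6)) + 8/(15*(x - 9))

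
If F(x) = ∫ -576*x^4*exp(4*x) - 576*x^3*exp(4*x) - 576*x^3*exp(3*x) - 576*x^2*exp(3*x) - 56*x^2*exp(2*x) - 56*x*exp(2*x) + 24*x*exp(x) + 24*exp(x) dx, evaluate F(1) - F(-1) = -4*(4*E + 6*exp(2))^2 - 36*exp(-2) + 4*(-4*exp(-1) + 6*exp(-2))^2 + 24*exp(-1) + 24*E + 36*exp(2)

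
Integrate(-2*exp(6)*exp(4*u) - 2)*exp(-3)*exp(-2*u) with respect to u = -2*sinh(2*u + 3) + C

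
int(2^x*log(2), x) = 2^x + C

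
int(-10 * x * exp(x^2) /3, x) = -5*exp(x^2)/3 + C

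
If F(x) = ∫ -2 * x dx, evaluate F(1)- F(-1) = 0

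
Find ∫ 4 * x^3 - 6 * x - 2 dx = x^4 - 3*x^2 - 2*x + C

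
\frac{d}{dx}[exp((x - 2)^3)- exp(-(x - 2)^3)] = (3*x^2*exp(2*x^3 - 12*x^2 + 24*x - 16) + 3*x^2 - 12*x*exp(2*x^3 - 12*x^2 + 24*x - 16) - 12*x + 12*exp(2*x^3 - 12*x^2 + 24*x - 16) + 12)*exp(-x^3 + 6*x^2 - 12*x + 8)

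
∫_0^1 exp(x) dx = -1 + E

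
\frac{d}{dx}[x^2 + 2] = 2*x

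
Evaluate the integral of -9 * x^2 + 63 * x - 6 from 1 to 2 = 135/2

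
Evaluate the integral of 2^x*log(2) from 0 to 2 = 3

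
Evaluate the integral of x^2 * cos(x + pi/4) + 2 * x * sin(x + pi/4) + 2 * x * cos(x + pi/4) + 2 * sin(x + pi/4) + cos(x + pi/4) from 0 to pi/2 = -sqrt(2)/2 + sqrt(2)*(1 + pi/2)^2/2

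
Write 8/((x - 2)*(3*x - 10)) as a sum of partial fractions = 6/(3*x - 10) - 2/(x - 2)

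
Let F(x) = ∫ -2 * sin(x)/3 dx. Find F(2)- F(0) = -2/3 + 2*cos(2)/3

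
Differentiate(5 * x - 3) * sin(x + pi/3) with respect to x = 5*x*cos(x + pi/3) + 5*sin(x + pi/3) - 3*cos(x + pi/3)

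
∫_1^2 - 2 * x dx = -3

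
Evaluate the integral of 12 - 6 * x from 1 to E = 3 - 3*(-2 + E)^2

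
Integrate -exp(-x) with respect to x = exp(-x) + C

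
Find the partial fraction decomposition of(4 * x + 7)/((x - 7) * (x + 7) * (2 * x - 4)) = -1/(12*(x + 7)) - 1/(6*(x - 2)) + 1/(4*(x - 7))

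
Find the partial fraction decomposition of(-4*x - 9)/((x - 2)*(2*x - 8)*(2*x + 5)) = 2/(117*(2*x + 5)) + 17/(36*(x - 2)) - 25/(52*(x - 4))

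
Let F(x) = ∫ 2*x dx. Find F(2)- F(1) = 3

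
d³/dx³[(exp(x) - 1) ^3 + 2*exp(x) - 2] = 27*exp(3*x) - 24*exp(2*x) + 5*exp(x)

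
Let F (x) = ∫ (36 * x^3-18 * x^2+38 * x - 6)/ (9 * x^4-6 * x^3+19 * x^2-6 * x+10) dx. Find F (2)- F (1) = -log(26) + log(170)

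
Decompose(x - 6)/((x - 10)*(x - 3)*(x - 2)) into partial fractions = -1/(2*(x - 2)) + 3/(7*(x - 3)) + 1/(14*(x - 10))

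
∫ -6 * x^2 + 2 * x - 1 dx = -2*x^3 + x^2 - x + C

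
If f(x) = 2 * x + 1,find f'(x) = 2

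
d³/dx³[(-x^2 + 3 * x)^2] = 24*x - 36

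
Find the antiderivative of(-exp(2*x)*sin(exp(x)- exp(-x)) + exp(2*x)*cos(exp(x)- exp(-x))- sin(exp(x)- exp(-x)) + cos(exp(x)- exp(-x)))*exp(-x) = sqrt(2)*sin(2*sinh(x) + pi/4) + C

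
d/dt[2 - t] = -1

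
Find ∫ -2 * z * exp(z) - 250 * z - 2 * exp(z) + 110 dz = z*(-125*z - 2*exp(z) + 110) + C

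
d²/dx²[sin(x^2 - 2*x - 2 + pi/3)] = -4*x^2*sin(x^2 - 2*x - 2 + pi/3) + 8*x*sin(x^2 - 2*x - 2 + pi/3) - 4*sin(x^2 - 2*x - 2 + pi/3) + 2*cos(x^2 - 2*x - 2 + pi/3)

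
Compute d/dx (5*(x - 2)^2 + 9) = 10*x - 20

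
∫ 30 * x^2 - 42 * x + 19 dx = 10*x^3 - 21*x^2 + 19*x + C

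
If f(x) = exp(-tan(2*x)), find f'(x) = -2*exp(-tan(2*x))/cos(2*x)^2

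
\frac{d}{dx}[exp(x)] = exp(x)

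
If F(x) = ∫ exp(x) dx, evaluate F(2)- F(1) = -E + exp(2)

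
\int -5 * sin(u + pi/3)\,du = 5*cos(u + pi/3) + C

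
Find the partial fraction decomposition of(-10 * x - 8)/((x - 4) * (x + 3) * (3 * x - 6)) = 22/(105*(x + 3)) + 14/(15*(x - 2)) - 8/(7*(x - 4))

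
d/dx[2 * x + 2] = 2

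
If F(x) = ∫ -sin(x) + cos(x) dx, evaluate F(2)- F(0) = -1 + cos(2) + sin(2)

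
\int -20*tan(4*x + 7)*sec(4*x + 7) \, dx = -5*sec(4*x + 7) + C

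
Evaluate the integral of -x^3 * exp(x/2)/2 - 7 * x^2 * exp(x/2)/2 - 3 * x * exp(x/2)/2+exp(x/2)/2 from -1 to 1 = -2*exp(1/2) + 2*exp(-1/2)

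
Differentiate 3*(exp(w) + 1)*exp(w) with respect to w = 6*exp(2*w) + 3*exp(w)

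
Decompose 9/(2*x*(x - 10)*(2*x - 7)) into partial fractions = -18/(91*(2*x - 7)) + 9/(260*(x - 10)) + 9/(140*x)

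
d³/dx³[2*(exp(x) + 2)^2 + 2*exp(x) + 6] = 16*exp(2*x) + 10*exp(x)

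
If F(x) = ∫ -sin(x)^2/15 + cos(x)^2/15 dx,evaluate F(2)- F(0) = sin(4)/30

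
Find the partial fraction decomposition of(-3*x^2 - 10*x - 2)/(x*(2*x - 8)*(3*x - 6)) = 17/(12*(x - 2)) - 15/(8*(x - 4)) - 1/(24*x)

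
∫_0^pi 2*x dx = pi^2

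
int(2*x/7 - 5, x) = x^2/7 - 5*x + C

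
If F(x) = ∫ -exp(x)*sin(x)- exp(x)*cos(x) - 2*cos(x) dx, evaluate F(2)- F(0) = (-exp(2) - 2)*sin(2)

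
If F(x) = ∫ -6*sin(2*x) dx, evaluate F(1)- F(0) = -3 + 3*cos(2)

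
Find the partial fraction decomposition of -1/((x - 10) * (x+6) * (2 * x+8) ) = -1/(64*(x + 6)) + 1/(56*(x + 4)) - 1/(448*(x - 10))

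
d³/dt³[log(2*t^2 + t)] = (32*t^3 + 24*t^2 + 12*t + 2)/(8*t^6 + 12*t^5 + 6*t^4 + t^3)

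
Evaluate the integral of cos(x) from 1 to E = -sin(1) + sin(E)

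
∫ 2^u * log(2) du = 2^u + C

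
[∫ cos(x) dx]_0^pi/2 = 1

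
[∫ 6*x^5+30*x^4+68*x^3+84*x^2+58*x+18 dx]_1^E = -(1 + (1 + E)^2)^2 - 104 + (1 + E)^2 + (1 + (1 + E)^2)^3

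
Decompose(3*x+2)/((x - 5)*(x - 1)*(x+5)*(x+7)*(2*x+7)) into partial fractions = -8/(189*(2*x + 7)) - 19/(1344*(x + 7)) + 13/(360*(x + 5)) - 5/(1728*(x - 1)) + 1/(480*(x - 5))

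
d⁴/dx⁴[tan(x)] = 24*tan(x)^5 + 40*tan(x)^3 + 16*tan(x)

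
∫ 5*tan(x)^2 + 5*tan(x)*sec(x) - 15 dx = -20*x + 5*tan(x) + 5/cos(x) + C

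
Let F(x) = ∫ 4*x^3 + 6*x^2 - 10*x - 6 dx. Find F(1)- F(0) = -8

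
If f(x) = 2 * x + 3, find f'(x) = 2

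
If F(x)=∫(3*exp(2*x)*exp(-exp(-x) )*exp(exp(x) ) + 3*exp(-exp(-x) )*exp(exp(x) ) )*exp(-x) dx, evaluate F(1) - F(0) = -3 + 3*exp(E - exp(-1))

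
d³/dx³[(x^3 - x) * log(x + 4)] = (6*x^3*log(x + 4) + 11*x^3 + 72*x^2*log(x + 4) + 108*x^2 + 288*x*log(x + 4) + 289*x + 384*log(x + 4) + 12)/(x^3 + 12*x^2 + 48*x + 64)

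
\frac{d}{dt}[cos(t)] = -sin(t)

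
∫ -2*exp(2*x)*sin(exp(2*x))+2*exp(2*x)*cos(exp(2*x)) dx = sqrt(2)*sin(exp(2*x) + pi/4) + C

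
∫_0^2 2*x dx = 4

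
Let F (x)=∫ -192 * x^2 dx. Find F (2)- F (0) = -512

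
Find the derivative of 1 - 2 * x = -2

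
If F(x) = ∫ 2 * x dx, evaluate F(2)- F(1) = 3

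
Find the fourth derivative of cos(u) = cos(u)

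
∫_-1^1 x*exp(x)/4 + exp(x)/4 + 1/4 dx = exp(-1)/4 + 1/2 + E/4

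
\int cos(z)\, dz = sin(z) + C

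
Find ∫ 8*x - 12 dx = 4*x^2 - 12*x + C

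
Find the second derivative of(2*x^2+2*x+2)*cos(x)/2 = -x^2*cos(x) - 4*x*sin(x) - x*cos(x) - 2*sin(x) + cos(x)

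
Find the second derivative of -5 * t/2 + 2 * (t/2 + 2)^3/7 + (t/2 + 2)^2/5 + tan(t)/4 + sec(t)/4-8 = 3*t/14 + tan(t)^3/2 + tan(t)^2*sec(t)/2 + tan(t)/2 + sec(t)/4 + 67/70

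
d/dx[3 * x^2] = 6*x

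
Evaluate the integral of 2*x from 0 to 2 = 4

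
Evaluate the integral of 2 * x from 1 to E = -1 + exp(2)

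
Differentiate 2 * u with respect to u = 2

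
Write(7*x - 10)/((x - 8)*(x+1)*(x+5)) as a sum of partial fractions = -45/(52*(x + 5)) + 17/(36*(x + 1)) + 46/(117*(x - 8))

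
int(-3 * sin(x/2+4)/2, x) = 3*cos(x/2 + 4) + C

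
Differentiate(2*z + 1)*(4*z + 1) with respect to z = 16*z + 6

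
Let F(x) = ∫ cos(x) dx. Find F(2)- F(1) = -sin(1) + sin(2)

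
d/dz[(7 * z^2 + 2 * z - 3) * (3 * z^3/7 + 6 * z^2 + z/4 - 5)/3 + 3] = 5*z^4 + 400*z^3/7 + 349*z^2/28 - 35*z - 43/12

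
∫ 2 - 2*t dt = -t^2 + 2*t + C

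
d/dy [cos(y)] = -sin(y)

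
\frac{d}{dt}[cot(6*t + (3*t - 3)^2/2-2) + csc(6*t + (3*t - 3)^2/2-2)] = -9*t*cot(9*t^2/2 - 3*t + 5/2)^2 - 9*t*cot(9*t^2/2 - 3*t + 5/2)*csc(9*t^2/2 - 3*t + 5/2) - 9*t + 3*cot(9*t^2/2 - 3*t + 5/2)^2 + 3*cot(9*t^2/2 - 3*t + 5/2)*csc(9*t^2/2 - 3*t + 5/2) + 3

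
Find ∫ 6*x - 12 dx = 3*x^2 - 12*x + C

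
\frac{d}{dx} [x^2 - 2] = 2*x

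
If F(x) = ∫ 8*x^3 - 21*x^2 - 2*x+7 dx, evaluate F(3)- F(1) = -16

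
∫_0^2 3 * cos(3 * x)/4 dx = sin(6)/4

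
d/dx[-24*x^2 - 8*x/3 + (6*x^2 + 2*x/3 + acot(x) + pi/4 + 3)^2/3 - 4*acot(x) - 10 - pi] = (2592*x^5 + 432*x^4 + 432*x^3*acot(x) + 108*pi*x^3 + 1312*x^3 + 24*x^2*acot(x) + 6*pi*x^2 + 144*x^2 + 432*x*acot(x) - 1304*x + 108*pi*x - 12*acot(x) - 3*pi + 36)/(54*x^2 + 54)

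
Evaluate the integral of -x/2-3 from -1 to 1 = -6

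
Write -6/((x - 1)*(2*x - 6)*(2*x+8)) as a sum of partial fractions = -3/(70*(x + 4)) + 3/(20*(x - 1)) - 3/(28*(x - 3))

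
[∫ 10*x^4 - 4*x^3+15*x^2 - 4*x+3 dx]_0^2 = 86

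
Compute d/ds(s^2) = 2*s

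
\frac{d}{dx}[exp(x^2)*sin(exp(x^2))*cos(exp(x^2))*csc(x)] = -2*x*exp(2*x^2)*sin(exp(x^2))^2*csc(x) + 2*x*exp(2*x^2)*cos(exp(x^2))^2*csc(x) + 2*x*exp(x^2)*sin(exp(x^2))*cos(exp(x^2))*csc(x) - exp(x^2)*sin(exp(x^2))*cos(exp(x^2))*cot(x)*csc(x)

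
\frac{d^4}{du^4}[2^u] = 2^u*log(2)^4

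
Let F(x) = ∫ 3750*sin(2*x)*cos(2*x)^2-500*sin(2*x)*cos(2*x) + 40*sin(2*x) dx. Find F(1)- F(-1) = 0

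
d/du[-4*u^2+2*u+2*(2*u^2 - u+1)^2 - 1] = 32*u^3 - 24*u^2 + 12*u - 2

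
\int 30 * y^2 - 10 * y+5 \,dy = 10*y^3 - 5*y^2 + 5*y + C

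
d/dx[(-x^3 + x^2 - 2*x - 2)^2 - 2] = 6*x^5 - 10*x^4 + 20*x^3 + 8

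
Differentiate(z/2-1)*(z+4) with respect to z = z + 1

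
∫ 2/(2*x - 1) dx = log(2*x - 1) + C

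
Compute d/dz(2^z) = 2^z*log(2)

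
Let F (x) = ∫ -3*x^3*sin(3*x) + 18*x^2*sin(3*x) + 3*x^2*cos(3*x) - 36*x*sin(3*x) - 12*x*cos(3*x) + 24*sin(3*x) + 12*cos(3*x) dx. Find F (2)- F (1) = cos(3)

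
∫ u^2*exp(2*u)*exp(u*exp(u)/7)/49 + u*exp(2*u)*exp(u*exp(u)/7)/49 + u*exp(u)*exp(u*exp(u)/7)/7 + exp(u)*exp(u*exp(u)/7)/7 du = u*exp(u*(exp(u) + 7)/7)/7 + C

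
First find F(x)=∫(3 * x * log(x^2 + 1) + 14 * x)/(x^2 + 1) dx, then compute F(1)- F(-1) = 0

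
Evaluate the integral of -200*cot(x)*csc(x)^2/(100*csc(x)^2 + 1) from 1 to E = -log(1 + 100*csc(1)^2) + log(1 + 100*csc(E)^2)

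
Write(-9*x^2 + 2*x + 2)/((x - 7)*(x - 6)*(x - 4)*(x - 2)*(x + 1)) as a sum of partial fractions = -3/(280*(x + 1)) + 1/(4*(x - 2)) - 67/(30*(x - 4)) + 155/(28*(x - 6)) - 85/(24*(x - 7))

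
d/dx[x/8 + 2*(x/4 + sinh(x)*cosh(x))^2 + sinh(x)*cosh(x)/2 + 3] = 2*x*cosh(x)^2 - 3*x/4 + 8*sinh(x)*cosh(x)^3 - 3*sinh(x)*cosh(x) + cosh(x)^2 - 3/8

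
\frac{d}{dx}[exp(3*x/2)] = 3*exp(3*x/2)/2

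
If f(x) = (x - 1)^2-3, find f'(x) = 2*x - 2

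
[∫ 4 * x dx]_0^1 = 2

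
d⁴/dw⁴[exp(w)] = exp(w)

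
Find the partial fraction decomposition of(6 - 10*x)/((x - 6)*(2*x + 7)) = -82/(19*(2*x + 7)) - 54/(19*(x - 6))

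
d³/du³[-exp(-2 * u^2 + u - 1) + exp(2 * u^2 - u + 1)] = (64*u^3*exp(4*u^2 - 2*u + 2) + 64*u^3 - 48*u^2*exp(4*u^2 - 2*u + 2) - 48*u^2 + 60*u*exp(4*u^2 - 2*u + 2) - 36*u - 13*exp(4*u^2 - 2*u + 2) + 11)*exp(-2*u^2 + u - 1)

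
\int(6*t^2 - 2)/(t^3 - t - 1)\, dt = 2*log(t^3 - t - 1) + C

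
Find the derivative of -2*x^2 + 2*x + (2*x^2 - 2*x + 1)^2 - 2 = 16*x^3 - 24*x^2 + 12*x - 2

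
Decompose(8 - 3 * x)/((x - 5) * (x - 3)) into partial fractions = 1/(2*(x - 3)) - 7/(2*(x - 5))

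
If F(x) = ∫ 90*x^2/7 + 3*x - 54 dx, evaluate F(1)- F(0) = -675/14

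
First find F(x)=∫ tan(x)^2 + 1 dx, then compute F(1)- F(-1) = 2*tan(1)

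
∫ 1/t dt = log(6*t) + C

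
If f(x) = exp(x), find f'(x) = exp(x)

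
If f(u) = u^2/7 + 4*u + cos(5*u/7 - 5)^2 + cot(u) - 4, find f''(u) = -50*cos(10*u/7 - 10)/49 + 2/7 + 2*cos(u)/sin(u)^3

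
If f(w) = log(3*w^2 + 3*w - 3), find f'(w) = (2*w + 1)/(w^2 + w - 1)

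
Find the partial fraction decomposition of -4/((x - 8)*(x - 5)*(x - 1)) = -1/(7*(x - 1)) + 1/(3*(x - 5)) - 4/(21*(x - 8))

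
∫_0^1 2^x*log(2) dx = 1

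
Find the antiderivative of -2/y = -2*log(3*y) + C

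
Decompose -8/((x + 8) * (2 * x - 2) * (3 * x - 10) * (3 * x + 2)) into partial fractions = -3/(110*(3*x + 2)) - 3/(238*(3*x - 10)) + 1/(1683*(x + 8)) + 4/(315*(x - 1))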